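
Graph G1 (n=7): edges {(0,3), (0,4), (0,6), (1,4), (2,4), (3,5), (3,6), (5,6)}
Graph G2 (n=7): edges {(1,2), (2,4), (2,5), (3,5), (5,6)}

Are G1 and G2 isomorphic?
No, not isomorphic

The graphs are NOT isomorphic.

Connected components of G1: 1 component(s) with vertex sets [[0, 1, 2, 3, 4, 5, 6]], sizes [7].
Connected components of G2: 2 component(s) with vertex sets [[0], [1, 2, 3, 4, 5, 6]], sizes [1, 6].
The number of connected components (and the multiset of component sizes) is an isomorphism invariant — an isomorphism maps each component of G1 bijectively onto a component of G2. Since G1 has 1 component(s) and G2 has 2, they cannot be isomorphic.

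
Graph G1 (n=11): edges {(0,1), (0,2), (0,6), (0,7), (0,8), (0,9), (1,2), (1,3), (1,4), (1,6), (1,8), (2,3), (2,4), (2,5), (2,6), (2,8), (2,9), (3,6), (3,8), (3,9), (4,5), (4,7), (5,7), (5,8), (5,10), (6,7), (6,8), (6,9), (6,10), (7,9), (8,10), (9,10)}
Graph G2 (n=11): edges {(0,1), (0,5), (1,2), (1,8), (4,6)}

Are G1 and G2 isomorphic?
No, not isomorphic

The graphs are NOT isomorphic.

Connected components of G1: 1 component(s) with vertex sets [[0, 1, 2, 3, 4, 5, 6, 7, 8, 9, 10]], sizes [11].
Connected components of G2: 6 component(s) with vertex sets [[3], [7], [9], [10], [4, 6], [0, 1, 2, 5, 8]], sizes [1, 1, 1, 1, 2, 5].
The number of connected components (and the multiset of component sizes) is an isomorphism invariant — an isomorphism maps each component of G1 bijectively onto a component of G2. Since G1 has 1 component(s) and G2 has 6, they cannot be isomorphic.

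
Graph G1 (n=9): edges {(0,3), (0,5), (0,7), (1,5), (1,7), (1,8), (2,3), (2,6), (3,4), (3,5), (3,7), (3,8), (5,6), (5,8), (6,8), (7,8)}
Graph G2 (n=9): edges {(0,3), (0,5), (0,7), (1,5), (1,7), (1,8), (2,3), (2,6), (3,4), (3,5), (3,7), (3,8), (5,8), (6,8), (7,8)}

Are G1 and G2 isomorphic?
No, not isomorphic

The graphs are NOT isomorphic.

Counting edges: G1 has 16 edge(s); G2 has 15 edge(s).
Edge count is an isomorphism invariant (a bijection on vertices induces a bijection on edges), so differing edge counts rule out isomorphism.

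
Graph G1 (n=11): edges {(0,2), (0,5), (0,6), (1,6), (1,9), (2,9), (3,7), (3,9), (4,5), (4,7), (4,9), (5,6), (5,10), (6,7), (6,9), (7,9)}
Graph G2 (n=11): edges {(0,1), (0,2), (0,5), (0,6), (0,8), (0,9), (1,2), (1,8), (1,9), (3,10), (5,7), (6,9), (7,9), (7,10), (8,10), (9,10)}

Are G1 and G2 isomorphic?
Yes, isomorphic

The graphs are isomorphic.
One valid mapping φ: V(G1) → V(G2): 0→7, 1→6, 2→5, 3→2, 4→8, 5→10, 6→9, 7→1, 8→4, 9→0, 10→3

Verify φ preserves adjacency — for each edge of G1, its image is an edge of G2:
  (0,2) → (φ(0),φ(2)) = (5,7) ∈ E(G2) ✓
  (0,5) → (φ(0),φ(5)) = (7,10) ∈ E(G2) ✓
  (0,6) → (φ(0),φ(6)) = (7,9) ∈ E(G2) ✓
  (1,6) → (φ(1),φ(6)) = (6,9) ∈ E(G2) ✓
  (1,9) → (φ(1),φ(9)) = (0,6) ∈ E(G2) ✓
  (2,9) → (φ(2),φ(9)) = (0,5) ∈ E(G2) ✓
  (3,7) → (φ(3),φ(7)) = (1,2) ∈ E(G2) ✓
  (3,9) → (φ(3),φ(9)) = (0,2) ∈ E(G2) ✓
  (4,5) → (φ(4),φ(5)) = (8,10) ∈ E(G2) ✓
  (4,7) → (φ(4),φ(7)) = (1,8) ∈ E(G2) ✓
  (4,9) → (φ(4),φ(9)) = (0,8) ∈ E(G2) ✓
  (5,6) → (φ(5),φ(6)) = (9,10) ∈ E(G2) ✓
  (5,10) → (φ(5),φ(10)) = (3,10) ∈ E(G2) ✓
  (6,7) → (φ(6),φ(7)) = (1,9) ∈ E(G2) ✓
  (6,9) → (φ(6),φ(9)) = (0,9) ∈ E(G2) ✓
  (7,9) → (φ(7),φ(9)) = (0,1) ∈ E(G2) ✓
All 16 edges of G1 map to edges of G2, and |E(G1)| = |E(G2)| = 16, so φ is a bijection on edges as well as vertices. Hence G1 ≅ G2.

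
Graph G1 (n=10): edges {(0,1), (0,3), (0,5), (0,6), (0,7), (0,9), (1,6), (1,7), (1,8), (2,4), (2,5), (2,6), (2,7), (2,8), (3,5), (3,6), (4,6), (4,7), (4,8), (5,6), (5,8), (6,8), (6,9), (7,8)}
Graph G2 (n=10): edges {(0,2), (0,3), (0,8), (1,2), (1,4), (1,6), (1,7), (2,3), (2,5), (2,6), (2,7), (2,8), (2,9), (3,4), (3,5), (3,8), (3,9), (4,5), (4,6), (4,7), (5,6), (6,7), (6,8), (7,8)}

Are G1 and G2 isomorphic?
Yes, isomorphic

The graphs are isomorphic.
One valid mapping φ: V(G1) → V(G2): 0→3, 1→5, 2→7, 3→0, 4→1, 5→8, 6→2, 7→4, 8→6, 9→9

Verify φ preserves adjacency — for each edge of G1, its image is an edge of G2:
  (0,1) → (φ(0),φ(1)) = (3,5) ∈ E(G2) ✓
  (0,3) → (φ(0),φ(3)) = (0,3) ∈ E(G2) ✓
  (0,5) → (φ(0),φ(5)) = (3,8) ∈ E(G2) ✓
  (0,6) → (φ(0),φ(6)) = (2,3) ∈ E(G2) ✓
  (0,7) → (φ(0),φ(7)) = (3,4) ∈ E(G2) ✓
  (0,9) → (φ(0),φ(9)) = (3,9) ∈ E(G2) ✓
  (1,6) → (φ(1),φ(6)) = (2,5) ∈ E(G2) ✓
  (1,7) → (φ(1),φ(7)) = (4,5) ∈ E(G2) ✓
  (1,8) → (φ(1),φ(8)) = (5,6) ∈ E(G2) ✓
  (2,4) → (φ(2),φ(4)) = (1,7) ∈ E(G2) ✓
  (2,5) → (φ(2),φ(5)) = (7,8) ∈ E(G2) ✓
  (2,6) → (φ(2),φ(6)) = (2,7) ∈ E(G2) ✓
  (2,7) → (φ(2),φ(7)) = (4,7) ∈ E(G2) ✓
  (2,8) → (φ(2),φ(8)) = (6,7) ∈ E(G2) ✓
  (3,5) → (φ(3),φ(5)) = (0,8) ∈ E(G2) ✓
  (3,6) → (φ(3),φ(6)) = (0,2) ∈ E(G2) ✓
  (4,6) → (φ(4),φ(6)) = (1,2) ∈ E(G2) ✓
  (4,7) → (φ(4),φ(7)) = (1,4) ∈ E(G2) ✓
  (4,8) → (φ(4),φ(8)) = (1,6) ∈ E(G2) ✓
  (5,6) → (φ(5),φ(6)) = (2,8) ∈ E(G2) ✓
  (5,8) → (φ(5),φ(8)) = (6,8) ∈ E(G2) ✓
  (6,8) → (φ(6),φ(8)) = (2,6) ∈ E(G2) ✓
  (6,9) → (φ(6),φ(9)) = (2,9) ∈ E(G2) ✓
  (7,8) → (φ(7),φ(8)) = (4,6) ∈ E(G2) ✓
All 24 edges of G1 map to edges of G2, and |E(G1)| = |E(G2)| = 24, so φ is a bijection on edges as well as vertices. Hence G1 ≅ G2.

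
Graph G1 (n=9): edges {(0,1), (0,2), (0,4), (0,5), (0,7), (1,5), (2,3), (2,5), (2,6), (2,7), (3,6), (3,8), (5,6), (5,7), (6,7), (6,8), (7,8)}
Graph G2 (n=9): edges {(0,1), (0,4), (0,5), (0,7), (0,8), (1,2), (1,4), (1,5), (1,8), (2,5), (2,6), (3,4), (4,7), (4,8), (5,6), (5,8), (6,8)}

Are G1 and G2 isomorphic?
Yes, isomorphic

The graphs are isomorphic.
One valid mapping φ: V(G1) → V(G2): 0→4, 1→7, 2→8, 3→6, 4→3, 5→0, 6→5, 7→1, 8→2

Verify φ preserves adjacency — for each edge of G1, its image is an edge of G2:
  (0,1) → (φ(0),φ(1)) = (4,7) ∈ E(G2) ✓
  (0,2) → (φ(0),φ(2)) = (4,8) ∈ E(G2) ✓
  (0,4) → (φ(0),φ(4)) = (3,4) ∈ E(G2) ✓
  (0,5) → (φ(0),φ(5)) = (0,4) ∈ E(G2) ✓
  (0,7) → (φ(0),φ(7)) = (1,4) ∈ E(G2) ✓
  (1,5) → (φ(1),φ(5)) = (0,7) ∈ E(G2) ✓
  (2,3) → (φ(2),φ(3)) = (6,8) ∈ E(G2) ✓
  (2,5) → (φ(2),φ(5)) = (0,8) ∈ E(G2) ✓
  (2,6) → (φ(2),φ(6)) = (5,8) ∈ E(G2) ✓
  (2,7) → (φ(2),φ(7)) = (1,8) ∈ E(G2) ✓
  (3,6) → (φ(3),φ(6)) = (5,6) ∈ E(G2) ✓
  (3,8) → (φ(3),φ(8)) = (2,6) ∈ E(G2) ✓
  (5,6) → (φ(5),φ(6)) = (0,5) ∈ E(G2) ✓
  (5,7) → (φ(5),φ(7)) = (0,1) ∈ E(G2) ✓
  (6,7) → (φ(6),φ(7)) = (1,5) ∈ E(G2) ✓
  (6,8) → (φ(6),φ(8)) = (2,5) ∈ E(G2) ✓
  (7,8) → (φ(7),φ(8)) = (1,2) ∈ E(G2) ✓
All 17 edges of G1 map to edges of G2, and |E(G1)| = |E(G2)| = 17, so φ is a bijection on edges as well as vertices. Hence G1 ≅ G2.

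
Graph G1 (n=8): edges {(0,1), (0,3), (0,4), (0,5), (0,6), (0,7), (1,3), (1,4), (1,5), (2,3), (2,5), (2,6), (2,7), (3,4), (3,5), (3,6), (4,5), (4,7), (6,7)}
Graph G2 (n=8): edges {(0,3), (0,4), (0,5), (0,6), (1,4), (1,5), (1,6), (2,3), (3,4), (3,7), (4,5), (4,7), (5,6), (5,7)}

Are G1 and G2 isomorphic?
No, not isomorphic

The graphs are NOT isomorphic.

Degrees in G1: deg(0)=6, deg(1)=4, deg(2)=4, deg(3)=6, deg(4)=5, deg(5)=5, deg(6)=4, deg(7)=4.
Sorted degree sequence of G1: [6, 6, 5, 5, 4, 4, 4, 4].
Degrees in G2: deg(0)=4, deg(1)=3, deg(2)=1, deg(3)=4, deg(4)=5, deg(5)=5, deg(6)=3, deg(7)=3.
Sorted degree sequence of G2: [5, 5, 4, 4, 3, 3, 3, 1].
The (sorted) degree sequence is an isomorphism invariant, so since G1 and G2 have different degree sequences they cannot be isomorphic.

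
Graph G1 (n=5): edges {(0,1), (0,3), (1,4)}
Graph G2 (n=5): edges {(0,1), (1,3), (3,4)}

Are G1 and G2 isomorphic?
Yes, isomorphic

The graphs are isomorphic.
One valid mapping φ: V(G1) → V(G2): 0→1, 1→3, 2→2, 3→0, 4→4

Verify φ preserves adjacency — for each edge of G1, its image is an edge of G2:
  (0,1) → (φ(0),φ(1)) = (1,3) ∈ E(G2) ✓
  (0,3) → (φ(0),φ(3)) = (0,1) ∈ E(G2) ✓
  (1,4) → (φ(1),φ(4)) = (3,4) ∈ E(G2) ✓
All 3 edges of G1 map to edges of G2, and |E(G1)| = |E(G2)| = 3, so φ is a bijection on edges as well as vertices. Hence G1 ≅ G2.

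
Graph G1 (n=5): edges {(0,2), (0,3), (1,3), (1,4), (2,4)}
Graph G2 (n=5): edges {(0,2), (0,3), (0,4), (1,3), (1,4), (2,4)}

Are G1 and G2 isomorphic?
No, not isomorphic

The graphs are NOT isomorphic.

Counting edges: G1 has 5 edge(s); G2 has 6 edge(s).
Edge count is an isomorphism invariant (a bijection on vertices induces a bijection on edges), so differing edge counts rule out isomorphism.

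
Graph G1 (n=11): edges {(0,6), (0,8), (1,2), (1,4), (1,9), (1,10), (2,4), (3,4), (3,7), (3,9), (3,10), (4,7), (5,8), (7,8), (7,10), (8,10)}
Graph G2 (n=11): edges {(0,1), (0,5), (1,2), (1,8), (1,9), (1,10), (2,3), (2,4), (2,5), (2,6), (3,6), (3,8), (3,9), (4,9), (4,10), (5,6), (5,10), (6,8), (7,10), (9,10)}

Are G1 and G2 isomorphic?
No, not isomorphic

The graphs are NOT isomorphic.

Degrees in G1: deg(0)=2, deg(1)=4, deg(2)=2, deg(3)=4, deg(4)=4, deg(5)=1, deg(6)=1, deg(7)=4, deg(8)=4, deg(9)=2, deg(10)=4.
Sorted degree sequence of G1: [4, 4, 4, 4, 4, 4, 2, 2, 2, 1, 1].
Degrees in G2: deg(0)=2, deg(1)=5, deg(2)=5, deg(3)=4, deg(4)=3, deg(5)=4, deg(6)=4, deg(7)=1, deg(8)=3, deg(9)=4, deg(10)=5.
Sorted degree sequence of G2: [5, 5, 5, 4, 4, 4, 4, 3, 3, 2, 1].
The (sorted) degree sequence is an isomorphism invariant, so since G1 and G2 have different degree sequences they cannot be isomorphic.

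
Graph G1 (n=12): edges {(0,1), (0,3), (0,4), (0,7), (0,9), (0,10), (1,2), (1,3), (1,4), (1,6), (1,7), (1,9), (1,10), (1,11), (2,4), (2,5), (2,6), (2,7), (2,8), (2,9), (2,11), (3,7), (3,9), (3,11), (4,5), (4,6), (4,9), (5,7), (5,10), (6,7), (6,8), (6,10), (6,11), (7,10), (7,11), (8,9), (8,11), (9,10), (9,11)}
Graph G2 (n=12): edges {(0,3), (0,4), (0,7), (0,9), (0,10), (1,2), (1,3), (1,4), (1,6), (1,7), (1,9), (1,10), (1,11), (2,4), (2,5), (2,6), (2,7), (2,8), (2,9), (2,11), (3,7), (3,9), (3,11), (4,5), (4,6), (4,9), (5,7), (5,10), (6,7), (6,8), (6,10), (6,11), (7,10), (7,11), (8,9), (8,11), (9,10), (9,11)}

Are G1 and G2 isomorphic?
No, not isomorphic

The graphs are NOT isomorphic.

Counting edges: G1 has 39 edge(s); G2 has 38 edge(s).
Edge count is an isomorphism invariant (a bijection on vertices induces a bijection on edges), so differing edge counts rule out isomorphism.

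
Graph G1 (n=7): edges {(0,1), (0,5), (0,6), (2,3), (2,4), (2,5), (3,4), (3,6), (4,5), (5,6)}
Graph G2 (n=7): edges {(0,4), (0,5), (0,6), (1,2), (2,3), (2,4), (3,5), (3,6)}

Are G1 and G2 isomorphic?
No, not isomorphic

The graphs are NOT isomorphic.

Degrees in G1: deg(0)=3, deg(1)=1, deg(2)=3, deg(3)=3, deg(4)=3, deg(5)=4, deg(6)=3.
Sorted degree sequence of G1: [4, 3, 3, 3, 3, 3, 1].
Degrees in G2: deg(0)=3, deg(1)=1, deg(2)=3, deg(3)=3, deg(4)=2, deg(5)=2, deg(6)=2.
Sorted degree sequence of G2: [3, 3, 3, 2, 2, 2, 1].
The (sorted) degree sequence is an isomorphism invariant, so since G1 and G2 have different degree sequences they cannot be isomorphic.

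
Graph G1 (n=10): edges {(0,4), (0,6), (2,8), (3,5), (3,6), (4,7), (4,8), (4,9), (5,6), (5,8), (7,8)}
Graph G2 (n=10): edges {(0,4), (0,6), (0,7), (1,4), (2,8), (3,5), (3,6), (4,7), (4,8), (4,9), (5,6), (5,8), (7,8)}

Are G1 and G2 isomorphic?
No, not isomorphic

The graphs are NOT isomorphic.

Counting edges: G1 has 11 edge(s); G2 has 13 edge(s).
Edge count is an isomorphism invariant (a bijection on vertices induces a bijection on edges), so differing edge counts rule out isomorphism.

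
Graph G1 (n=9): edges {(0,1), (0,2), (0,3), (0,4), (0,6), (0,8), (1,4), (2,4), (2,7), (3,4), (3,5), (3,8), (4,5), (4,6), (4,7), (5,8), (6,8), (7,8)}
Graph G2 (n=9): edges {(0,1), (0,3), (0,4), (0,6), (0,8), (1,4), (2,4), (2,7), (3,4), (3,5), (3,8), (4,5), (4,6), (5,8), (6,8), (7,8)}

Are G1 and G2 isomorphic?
No, not isomorphic

The graphs are NOT isomorphic.

Counting edges: G1 has 18 edge(s); G2 has 16 edge(s).
Edge count is an isomorphism invariant (a bijection on vertices induces a bijection on edges), so differing edge counts rule out isomorphism.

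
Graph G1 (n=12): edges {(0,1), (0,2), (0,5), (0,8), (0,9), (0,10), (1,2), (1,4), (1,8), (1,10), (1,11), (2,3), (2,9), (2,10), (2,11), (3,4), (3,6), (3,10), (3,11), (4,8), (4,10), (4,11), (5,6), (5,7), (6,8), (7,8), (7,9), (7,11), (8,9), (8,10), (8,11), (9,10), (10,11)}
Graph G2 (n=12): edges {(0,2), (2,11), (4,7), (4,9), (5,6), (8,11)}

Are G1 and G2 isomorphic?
No, not isomorphic

The graphs are NOT isomorphic.

Connected components of G1: 1 component(s) with vertex sets [[0, 1, 2, 3, 4, 5, 6, 7, 8, 9, 10, 11]], sizes [12].
Connected components of G2: 6 component(s) with vertex sets [[1], [3], [10], [5, 6], [4, 7, 9], [0, 2, 8, 11]], sizes [1, 1, 1, 2, 3, 4].
The number of connected components (and the multiset of component sizes) is an isomorphism invariant — an isomorphism maps each component of G1 bijectively onto a component of G2. Since G1 has 1 component(s) and G2 has 6, they cannot be isomorphic.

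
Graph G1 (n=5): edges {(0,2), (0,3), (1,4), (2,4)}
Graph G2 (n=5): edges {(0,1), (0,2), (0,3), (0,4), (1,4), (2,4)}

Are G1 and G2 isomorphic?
No, not isomorphic

The graphs are NOT isomorphic.

Counting edges: G1 has 4 edge(s); G2 has 6 edge(s).
Edge count is an isomorphism invariant (a bijection on vertices induces a bijection on edges), so differing edge counts rule out isomorphism.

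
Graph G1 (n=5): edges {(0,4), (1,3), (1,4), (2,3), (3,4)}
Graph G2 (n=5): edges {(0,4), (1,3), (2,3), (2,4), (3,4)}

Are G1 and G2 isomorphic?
Yes, isomorphic

The graphs are isomorphic.
One valid mapping φ: V(G1) → V(G2): 0→1, 1→2, 2→0, 3→4, 4→3

Verify φ preserves adjacency — for each edge of G1, its image is an edge of G2:
  (0,4) → (φ(0),φ(4)) = (1,3) ∈ E(G2) ✓
  (1,3) → (φ(1),φ(3)) = (2,4) ∈ E(G2) ✓
  (1,4) → (φ(1),φ(4)) = (2,3) ∈ E(G2) ✓
  (2,3) → (φ(2),φ(3)) = (0,4) ∈ E(G2) ✓
  (3,4) → (φ(3),φ(4)) = (3,4) ∈ E(G2) ✓
All 5 edges of G1 map to edges of G2, and |E(G1)| = |E(G2)| = 5, so φ is a bijection on edges as well as vertices. Hence G1 ≅ G2.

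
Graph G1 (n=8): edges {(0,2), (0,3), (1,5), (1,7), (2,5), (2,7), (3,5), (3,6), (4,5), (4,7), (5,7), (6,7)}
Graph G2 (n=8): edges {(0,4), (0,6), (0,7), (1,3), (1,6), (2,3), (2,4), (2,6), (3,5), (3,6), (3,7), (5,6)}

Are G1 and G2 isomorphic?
Yes, isomorphic

The graphs are isomorphic.
One valid mapping φ: V(G1) → V(G2): 0→4, 1→1, 2→2, 3→0, 4→5, 5→6, 6→7, 7→3

Verify φ preserves adjacency — for each edge of G1, its image is an edge of G2:
  (0,2) → (φ(0),φ(2)) = (2,4) ∈ E(G2) ✓
  (0,3) → (φ(0),φ(3)) = (0,4) ∈ E(G2) ✓
  (1,5) → (φ(1),φ(5)) = (1,6) ∈ E(G2) ✓
  (1,7) → (φ(1),φ(7)) = (1,3) ∈ E(G2) ✓
  (2,5) → (φ(2),φ(5)) = (2,6) ∈ E(G2) ✓
  (2,7) → (φ(2),φ(7)) = (2,3) ∈ E(G2) ✓
  (3,5) → (φ(3),φ(5)) = (0,6) ∈ E(G2) ✓
  (3,6) → (φ(3),φ(6)) = (0,7) ∈ E(G2) ✓
  (4,5) → (φ(4),φ(5)) = (5,6) ∈ E(G2) ✓
  (4,7) → (φ(4),φ(7)) = (3,5) ∈ E(G2) ✓
  (5,7) → (φ(5),φ(7)) = (3,6) ∈ E(G2) ✓
  (6,7) → (φ(6),φ(7)) = (3,7) ∈ E(G2) ✓
All 12 edges of G1 map to edges of G2, and |E(G1)| = |E(G2)| = 12, so φ is a bijection on edges as well as vertices. Hence G1 ≅ G2.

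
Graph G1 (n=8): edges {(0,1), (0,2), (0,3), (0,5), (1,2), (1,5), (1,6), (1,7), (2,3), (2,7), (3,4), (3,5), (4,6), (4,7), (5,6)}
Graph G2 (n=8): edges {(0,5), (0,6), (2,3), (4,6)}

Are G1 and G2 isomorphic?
No, not isomorphic

The graphs are NOT isomorphic.

Connected components of G1: 1 component(s) with vertex sets [[0, 1, 2, 3, 4, 5, 6, 7]], sizes [8].
Connected components of G2: 4 component(s) with vertex sets [[1], [7], [2, 3], [0, 4, 5, 6]], sizes [1, 1, 2, 4].
The number of connected components (and the multiset of component sizes) is an isomorphism invariant — an isomorphism maps each component of G1 bijectively onto a component of G2. Since G1 has 1 component(s) and G2 has 4, they cannot be isomorphic.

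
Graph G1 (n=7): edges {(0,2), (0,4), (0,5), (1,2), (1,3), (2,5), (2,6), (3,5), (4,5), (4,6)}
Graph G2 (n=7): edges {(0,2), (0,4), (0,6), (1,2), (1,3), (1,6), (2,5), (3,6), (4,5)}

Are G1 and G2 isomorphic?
No, not isomorphic

The graphs are NOT isomorphic.

Counting triangles (3-cliques): G1 has 2, G2 has 1.
Triangle count is an isomorphism invariant, so differing triangle counts rule out isomorphism.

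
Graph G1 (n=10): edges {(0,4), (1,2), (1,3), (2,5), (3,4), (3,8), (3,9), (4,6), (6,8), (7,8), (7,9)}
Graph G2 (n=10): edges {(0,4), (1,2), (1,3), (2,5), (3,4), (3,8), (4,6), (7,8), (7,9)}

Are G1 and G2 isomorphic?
No, not isomorphic

The graphs are NOT isomorphic.

Counting edges: G1 has 11 edge(s); G2 has 9 edge(s).
Edge count is an isomorphism invariant (a bijection on vertices induces a bijection on edges), so differing edge counts rule out isomorphism.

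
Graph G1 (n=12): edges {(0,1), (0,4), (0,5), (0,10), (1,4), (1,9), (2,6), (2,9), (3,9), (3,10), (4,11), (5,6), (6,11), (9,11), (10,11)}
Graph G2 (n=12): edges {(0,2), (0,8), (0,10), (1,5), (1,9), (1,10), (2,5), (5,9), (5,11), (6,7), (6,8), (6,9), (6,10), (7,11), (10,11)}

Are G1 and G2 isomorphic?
Yes, isomorphic

The graphs are isomorphic.
One valid mapping φ: V(G1) → V(G2): 0→5, 1→9, 2→8, 3→7, 4→1, 5→2, 6→0, 7→3, 8→4, 9→6, 10→11, 11→10

Verify φ preserves adjacency — for each edge of G1, its image is an edge of G2:
  (0,1) → (φ(0),φ(1)) = (5,9) ∈ E(G2) ✓
  (0,4) → (φ(0),φ(4)) = (1,5) ∈ E(G2) ✓
  (0,5) → (φ(0),φ(5)) = (2,5) ∈ E(G2) ✓
  (0,10) → (φ(0),φ(10)) = (5,11) ∈ E(G2) ✓
  (1,4) → (φ(1),φ(4)) = (1,9) ∈ E(G2) ✓
  (1,9) → (φ(1),φ(9)) = (6,9) ∈ E(G2) ✓
  (2,6) → (φ(2),φ(6)) = (0,8) ∈ E(G2) ✓
  (2,9) → (φ(2),φ(9)) = (6,8) ∈ E(G2) ✓
  (3,9) → (φ(3),φ(9)) = (6,7) ∈ E(G2) ✓
  (3,10) → (φ(3),φ(10)) = (7,11) ∈ E(G2) ✓
  (4,11) → (φ(4),φ(11)) = (1,10) ∈ E(G2) ✓
  (5,6) → (φ(5),φ(6)) = (0,2) ∈ E(G2) ✓
  (6,11) → (φ(6),φ(11)) = (0,10) ∈ E(G2) ✓
  (9,11) → (φ(9),φ(11)) = (6,10) ∈ E(G2) ✓
  (10,11) → (φ(10),φ(11)) = (10,11) ∈ E(G2) ✓
All 15 edges of G1 map to edges of G2, and |E(G1)| = |E(G2)| = 15, so φ is a bijection on edges as well as vertices. Hence G1 ≅ G2.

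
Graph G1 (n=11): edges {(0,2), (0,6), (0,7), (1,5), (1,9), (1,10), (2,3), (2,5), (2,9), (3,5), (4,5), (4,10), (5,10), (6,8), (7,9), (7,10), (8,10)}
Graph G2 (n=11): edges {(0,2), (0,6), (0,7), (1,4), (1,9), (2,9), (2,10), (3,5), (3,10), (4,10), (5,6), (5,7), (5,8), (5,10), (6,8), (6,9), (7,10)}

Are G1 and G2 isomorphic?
Yes, isomorphic

The graphs are isomorphic.
One valid mapping φ: V(G1) → V(G2): 0→9, 1→7, 2→6, 3→8, 4→3, 5→5, 6→1, 7→2, 8→4, 9→0, 10→10

Verify φ preserves adjacency — for each edge of G1, its image is an edge of G2:
  (0,2) → (φ(0),φ(2)) = (6,9) ∈ E(G2) ✓
  (0,6) → (φ(0),φ(6)) = (1,9) ∈ E(G2) ✓
  (0,7) → (φ(0),φ(7)) = (2,9) ∈ E(G2) ✓
  (1,5) → (φ(1),φ(5)) = (5,7) ∈ E(G2) ✓
  (1,9) → (φ(1),φ(9)) = (0,7) ∈ E(G2) ✓
  (1,10) → (φ(1),φ(10)) = (7,10) ∈ E(G2) ✓
  (2,3) → (φ(2),φ(3)) = (6,8) ∈ E(G2) ✓
  (2,5) → (φ(2),φ(5)) = (5,6) ∈ E(G2) ✓
  (2,9) → (φ(2),φ(9)) = (0,6) ∈ E(G2) ✓
  (3,5) → (φ(3),φ(5)) = (5,8) ∈ E(G2) ✓
  (4,5) → (φ(4),φ(5)) = (3,5) ∈ E(G2) ✓
  (4,10) → (φ(4),φ(10)) = (3,10) ∈ E(G2) ✓
  (5,10) → (φ(5),φ(10)) = (5,10) ∈ E(G2) ✓
  (6,8) → (φ(6),φ(8)) = (1,4) ∈ E(G2) ✓
  (7,9) → (φ(7),φ(9)) = (0,2) ∈ E(G2) ✓
  (7,10) → (φ(7),φ(10)) = (2,10) ∈ E(G2) ✓
  (8,10) → (φ(8),φ(10)) = (4,10) ∈ E(G2) ✓
All 17 edges of G1 map to edges of G2, and |E(G1)| = |E(G2)| = 17, so φ is a bijection on edges as well as vertices. Hence G1 ≅ G2.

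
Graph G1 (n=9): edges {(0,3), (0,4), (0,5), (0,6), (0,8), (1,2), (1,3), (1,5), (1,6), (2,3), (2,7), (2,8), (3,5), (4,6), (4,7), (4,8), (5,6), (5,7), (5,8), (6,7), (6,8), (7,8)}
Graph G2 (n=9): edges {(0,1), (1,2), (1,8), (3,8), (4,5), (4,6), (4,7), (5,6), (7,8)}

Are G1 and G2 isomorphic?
No, not isomorphic

The graphs are NOT isomorphic.

Degrees in G1: deg(0)=5, deg(1)=4, deg(2)=4, deg(3)=4, deg(4)=4, deg(5)=6, deg(6)=6, deg(7)=5, deg(8)=6.
Sorted degree sequence of G1: [6, 6, 6, 5, 5, 4, 4, 4, 4].
Degrees in G2: deg(0)=1, deg(1)=3, deg(2)=1, deg(3)=1, deg(4)=3, deg(5)=2, deg(6)=2, deg(7)=2, deg(8)=3.
Sorted degree sequence of G2: [3, 3, 3, 2, 2, 2, 1, 1, 1].
The (sorted) degree sequence is an isomorphism invariant, so since G1 and G2 have different degree sequences they cannot be isomorphic.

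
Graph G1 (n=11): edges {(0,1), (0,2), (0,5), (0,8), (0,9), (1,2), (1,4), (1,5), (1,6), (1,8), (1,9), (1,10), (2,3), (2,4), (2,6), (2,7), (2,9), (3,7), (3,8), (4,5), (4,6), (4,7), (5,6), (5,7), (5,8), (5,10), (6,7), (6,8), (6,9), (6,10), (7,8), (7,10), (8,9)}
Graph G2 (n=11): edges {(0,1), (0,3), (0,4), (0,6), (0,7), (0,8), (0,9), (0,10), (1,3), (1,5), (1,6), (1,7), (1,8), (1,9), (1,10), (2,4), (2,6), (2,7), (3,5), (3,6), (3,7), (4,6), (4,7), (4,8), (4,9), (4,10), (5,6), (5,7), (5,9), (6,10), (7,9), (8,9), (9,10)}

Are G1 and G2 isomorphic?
Yes, isomorphic

The graphs are isomorphic.
One valid mapping φ: V(G1) → V(G2): 0→5, 1→1, 2→6, 3→2, 4→10, 5→9, 6→0, 7→4, 8→7, 9→3, 10→8

Verify φ preserves adjacency — for each edge of G1, its image is an edge of G2:
  (0,1) → (φ(0),φ(1)) = (1,5) ∈ E(G2) ✓
  (0,2) → (φ(0),φ(2)) = (5,6) ∈ E(G2) ✓
  (0,5) → (φ(0),φ(5)) = (5,9) ∈ E(G2) ✓
  (0,8) → (φ(0),φ(8)) = (5,7) ∈ E(G2) ✓
  (0,9) → (φ(0),φ(9)) = (3,5) ∈ E(G2) ✓
  (1,2) → (φ(1),φ(2)) = (1,6) ∈ E(G2) ✓
  (1,4) → (φ(1),φ(4)) = (1,10) ∈ E(G2) ✓
  (1,5) → (φ(1),φ(5)) = (1,9) ∈ E(G2) ✓
  (1,6) → (φ(1),φ(6)) = (0,1) ∈ E(G2) ✓
  (1,8) → (φ(1),φ(8)) = (1,7) ∈ E(G2) ✓
  (1,9) → (φ(1),φ(9)) = (1,3) ∈ E(G2) ✓
  (1,10) → (φ(1),φ(10)) = (1,8) ∈ E(G2) ✓
  (2,3) → (φ(2),φ(3)) = (2,6) ∈ E(G2) ✓
  (2,4) → (φ(2),φ(4)) = (6,10) ∈ E(G2) ✓
  (2,6) → (φ(2),φ(6)) = (0,6) ∈ E(G2) ✓
  (2,7) → (φ(2),φ(7)) = (4,6) ∈ E(G2) ✓
  (2,9) → (φ(2),φ(9)) = (3,6) ∈ E(G2) ✓
  (3,7) → (φ(3),φ(7)) = (2,4) ∈ E(G2) ✓
  (3,8) → (φ(3),φ(8)) = (2,7) ∈ E(G2) ✓
  (4,5) → (φ(4),φ(5)) = (9,10) ∈ E(G2) ✓
  (4,6) → (φ(4),φ(6)) = (0,10) ∈ E(G2) ✓
  (4,7) → (φ(4),φ(7)) = (4,10) ∈ E(G2) ✓
  (5,6) → (φ(5),φ(6)) = (0,9) ∈ E(G2) ✓
  (5,7) → (φ(5),φ(7)) = (4,9) ∈ E(G2) ✓
  (5,8) → (φ(5),φ(8)) = (7,9) ∈ E(G2) ✓
  (5,10) → (φ(5),φ(10)) = (8,9) ∈ E(G2) ✓
  (6,7) → (φ(6),φ(7)) = (0,4) ∈ E(G2) ✓
  (6,8) → (φ(6),φ(8)) = (0,7) ∈ E(G2) ✓
  (6,9) → (φ(6),φ(9)) = (0,3) ∈ E(G2) ✓
  (6,10) → (φ(6),φ(10)) = (0,8) ∈ E(G2) ✓
  (7,8) → (φ(7),φ(8)) = (4,7) ∈ E(G2) ✓
  (7,10) → (φ(7),φ(10)) = (4,8) ∈ E(G2) ✓
  (8,9) → (φ(8),φ(9)) = (3,7) ∈ E(G2) ✓
All 33 edges of G1 map to edges of G2, and |E(G1)| = |E(G2)| = 33, so φ is a bijection on edges as well as vertices. Hence G1 ≅ G2.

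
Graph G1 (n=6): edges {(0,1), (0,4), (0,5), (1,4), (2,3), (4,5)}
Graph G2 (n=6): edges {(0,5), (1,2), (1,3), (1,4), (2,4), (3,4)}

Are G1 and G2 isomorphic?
Yes, isomorphic

The graphs are isomorphic.
One valid mapping φ: V(G1) → V(G2): 0→4, 1→2, 2→5, 3→0, 4→1, 5→3

Verify φ preserves adjacency — for each edge of G1, its image is an edge of G2:
  (0,1) → (φ(0),φ(1)) = (2,4) ∈ E(G2) ✓
  (0,4) → (φ(0),φ(4)) = (1,4) ∈ E(G2) ✓
  (0,5) → (φ(0),φ(5)) = (3,4) ∈ E(G2) ✓
  (1,4) → (φ(1),φ(4)) = (1,2) ∈ E(G2) ✓
  (2,3) → (φ(2),φ(3)) = (0,5) ∈ E(G2) ✓
  (4,5) → (φ(4),φ(5)) = (1,3) ∈ E(G2) ✓
All 6 edges of G1 map to edges of G2, and |E(G1)| = |E(G2)| = 6, so φ is a bijection on edges as well as vertices. Hence G1 ≅ G2.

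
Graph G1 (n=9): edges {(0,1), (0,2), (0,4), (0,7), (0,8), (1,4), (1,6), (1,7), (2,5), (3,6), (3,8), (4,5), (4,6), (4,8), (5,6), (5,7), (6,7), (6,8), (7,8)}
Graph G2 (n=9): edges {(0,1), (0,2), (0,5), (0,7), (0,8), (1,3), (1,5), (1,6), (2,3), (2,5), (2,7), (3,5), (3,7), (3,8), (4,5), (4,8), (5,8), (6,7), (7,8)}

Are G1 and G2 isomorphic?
Yes, isomorphic

The graphs are isomorphic.
One valid mapping φ: V(G1) → V(G2): 0→7, 1→2, 2→6, 3→4, 4→0, 5→1, 6→5, 7→3, 8→8

Verify φ preserves adjacency — for each edge of G1, its image is an edge of G2:
  (0,1) → (φ(0),φ(1)) = (2,7) ∈ E(G2) ✓
  (0,2) → (φ(0),φ(2)) = (6,7) ∈ E(G2) ✓
  (0,4) → (φ(0),φ(4)) = (0,7) ∈ E(G2) ✓
  (0,7) → (φ(0),φ(7)) = (3,7) ∈ E(G2) ✓
  (0,8) → (φ(0),φ(8)) = (7,8) ∈ E(G2) ✓
  (1,4) → (φ(1),φ(4)) = (0,2) ∈ E(G2) ✓
  (1,6) → (φ(1),φ(6)) = (2,5) ∈ E(G2) ✓
  (1,7) → (φ(1),φ(7)) = (2,3) ∈ E(G2) ✓
  (2,5) → (φ(2),φ(5)) = (1,6) ∈ E(G2) ✓
  (3,6) → (φ(3),φ(6)) = (4,5) ∈ E(G2) ✓
  (3,8) → (φ(3),φ(8)) = (4,8) ∈ E(G2) ✓
  (4,5) → (φ(4),φ(5)) = (0,1) ∈ E(G2) ✓
  (4,6) → (φ(4),φ(6)) = (0,5) ∈ E(G2) ✓
  (4,8) → (φ(4),φ(8)) = (0,8) ∈ E(G2) ✓
  (5,6) → (φ(5),φ(6)) = (1,5) ∈ E(G2) ✓
  (5,7) → (φ(5),φ(7)) = (1,3) ∈ E(G2) ✓
  (6,7) → (φ(6),φ(7)) = (3,5) ∈ E(G2) ✓
  (6,8) → (φ(6),φ(8)) = (5,8) ∈ E(G2) ✓
  (7,8) → (φ(7),φ(8)) = (3,8) ∈ E(G2) ✓
All 19 edges of G1 map to edges of G2, and |E(G1)| = |E(G2)| = 19, so φ is a bijection on edges as well as vertices. Hence G1 ≅ G2.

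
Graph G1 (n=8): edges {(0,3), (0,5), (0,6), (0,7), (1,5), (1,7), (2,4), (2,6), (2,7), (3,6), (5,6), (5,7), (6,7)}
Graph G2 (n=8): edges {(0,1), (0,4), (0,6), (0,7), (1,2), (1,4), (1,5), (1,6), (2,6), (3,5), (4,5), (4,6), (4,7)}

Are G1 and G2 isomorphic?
Yes, isomorphic

The graphs are isomorphic.
One valid mapping φ: V(G1) → V(G2): 0→6, 1→7, 2→5, 3→2, 4→3, 5→0, 6→1, 7→4

Verify φ preserves adjacency — for each edge of G1, its image is an edge of G2:
  (0,3) → (φ(0),φ(3)) = (2,6) ∈ E(G2) ✓
  (0,5) → (φ(0),φ(5)) = (0,6) ∈ E(G2) ✓
  (0,6) → (φ(0),φ(6)) = (1,6) ∈ E(G2) ✓
  (0,7) → (φ(0),φ(7)) = (4,6) ∈ E(G2) ✓
  (1,5) → (φ(1),φ(5)) = (0,7) ∈ E(G2) ✓
  (1,7) → (φ(1),φ(7)) = (4,7) ∈ E(G2) ✓
  (2,4) → (φ(2),φ(4)) = (3,5) ∈ E(G2) ✓
  (2,6) → (φ(2),φ(6)) = (1,5) ∈ E(G2) ✓
  (2,7) → (φ(2),φ(7)) = (4,5) ∈ E(G2) ✓
  (3,6) → (φ(3),φ(6)) = (1,2) ∈ E(G2) ✓
  (5,6) → (φ(5),φ(6)) = (0,1) ∈ E(G2) ✓
  (5,7) → (φ(5),φ(7)) = (0,4) ∈ E(G2) ✓
  (6,7) → (φ(6),φ(7)) = (1,4) ∈ E(G2) ✓
All 13 edges of G1 map to edges of G2, and |E(G1)| = |E(G2)| = 13, so φ is a bijection on edges as well as vertices. Hence G1 ≅ G2.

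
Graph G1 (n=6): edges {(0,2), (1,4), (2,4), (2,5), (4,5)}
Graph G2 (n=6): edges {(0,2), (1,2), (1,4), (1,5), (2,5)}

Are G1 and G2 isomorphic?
Yes, isomorphic

The graphs are isomorphic.
One valid mapping φ: V(G1) → V(G2): 0→0, 1→4, 2→2, 3→3, 4→1, 5→5

Verify φ preserves adjacency — for each edge of G1, its image is an edge of G2:
  (0,2) → (φ(0),φ(2)) = (0,2) ∈ E(G2) ✓
  (1,4) → (φ(1),φ(4)) = (1,4) ∈ E(G2) ✓
  (2,4) → (φ(2),φ(4)) = (1,2) ∈ E(G2) ✓
  (2,5) → (φ(2),φ(5)) = (2,5) ∈ E(G2) ✓
  (4,5) → (φ(4),φ(5)) = (1,5) ∈ E(G2) ✓
All 5 edges of G1 map to edges of G2, and |E(G1)| = |E(G2)| = 5, so φ is a bijection on edges as well as vertices. Hence G1 ≅ G2.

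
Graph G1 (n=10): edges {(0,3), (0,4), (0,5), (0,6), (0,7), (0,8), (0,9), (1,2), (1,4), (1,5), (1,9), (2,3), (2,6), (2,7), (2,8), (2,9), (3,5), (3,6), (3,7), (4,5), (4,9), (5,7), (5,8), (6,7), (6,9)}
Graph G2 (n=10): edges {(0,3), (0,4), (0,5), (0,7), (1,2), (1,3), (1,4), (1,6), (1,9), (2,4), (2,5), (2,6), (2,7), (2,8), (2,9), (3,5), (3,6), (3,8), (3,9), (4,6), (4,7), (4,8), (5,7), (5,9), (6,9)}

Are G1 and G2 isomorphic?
Yes, isomorphic

The graphs are isomorphic.
One valid mapping φ: V(G1) → V(G2): 0→2, 1→0, 2→3, 3→1, 4→7, 5→4, 6→9, 7→6, 8→8, 9→5

Verify φ preserves adjacency — for each edge of G1, its image is an edge of G2:
  (0,3) → (φ(0),φ(3)) = (1,2) ∈ E(G2) ✓
  (0,4) → (φ(0),φ(4)) = (2,7) ∈ E(G2) ✓
  (0,5) → (φ(0),φ(5)) = (2,4) ∈ E(G2) ✓
  (0,6) → (φ(0),φ(6)) = (2,9) ∈ E(G2) ✓
  (0,7) → (φ(0),φ(7)) = (2,6) ∈ E(G2) ✓
  (0,8) → (φ(0),φ(8)) = (2,8) ∈ E(G2) ✓
  (0,9) → (φ(0),φ(9)) = (2,5) ∈ E(G2) ✓
  (1,2) → (φ(1),φ(2)) = (0,3) ∈ E(G2) ✓
  (1,4) → (φ(1),φ(4)) = (0,7) ∈ E(G2) ✓
  (1,5) → (φ(1),φ(5)) = (0,4) ∈ E(G2) ✓
  (1,9) → (φ(1),φ(9)) = (0,5) ∈ E(G2) ✓
  (2,3) → (φ(2),φ(3)) = (1,3) ∈ E(G2) ✓
  (2,6) → (φ(2),φ(6)) = (3,9) ∈ E(G2) ✓
  (2,7) → (φ(2),φ(7)) = (3,6) ∈ E(G2) ✓
  (2,8) → (φ(2),φ(8)) = (3,8) ∈ E(G2) ✓
  (2,9) → (φ(2),φ(9)) = (3,5) ∈ E(G2) ✓
  (3,5) → (φ(3),φ(5)) = (1,4) ∈ E(G2) ✓
  (3,6) → (φ(3),φ(6)) = (1,9) ∈ E(G2) ✓
  (3,7) → (φ(3),φ(7)) = (1,6) ∈ E(G2) ✓
  (4,5) → (φ(4),φ(5)) = (4,7) ∈ E(G2) ✓
  (4,9) → (φ(4),φ(9)) = (5,7) ∈ E(G2) ✓
  (5,7) → (φ(5),φ(7)) = (4,6) ∈ E(G2) ✓
  (5,8) → (φ(5),φ(8)) = (4,8) ∈ E(G2) ✓
  (6,7) → (φ(6),φ(7)) = (6,9) ∈ E(G2) ✓
  (6,9) → (φ(6),φ(9)) = (5,9) ∈ E(G2) ✓
All 25 edges of G1 map to edges of G2, and |E(G1)| = |E(G2)| = 25, so φ is a bijection on edges as well as vertices. Hence G1 ≅ G2.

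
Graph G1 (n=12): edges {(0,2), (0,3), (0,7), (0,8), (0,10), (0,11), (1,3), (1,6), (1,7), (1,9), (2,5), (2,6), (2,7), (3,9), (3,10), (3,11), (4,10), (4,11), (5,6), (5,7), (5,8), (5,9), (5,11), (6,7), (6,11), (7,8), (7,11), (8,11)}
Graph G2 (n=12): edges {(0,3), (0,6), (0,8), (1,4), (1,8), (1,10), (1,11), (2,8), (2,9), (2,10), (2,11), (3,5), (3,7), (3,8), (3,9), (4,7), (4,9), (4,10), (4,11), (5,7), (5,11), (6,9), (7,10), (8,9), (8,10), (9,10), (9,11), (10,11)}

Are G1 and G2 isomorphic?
Yes, isomorphic

The graphs are isomorphic.
One valid mapping φ: V(G1) → V(G2): 0→8, 1→7, 2→1, 3→3, 4→6, 5→11, 6→4, 7→10, 8→2, 9→5, 10→0, 11→9

Verify φ preserves adjacency — for each edge of G1, its image is an edge of G2:
  (0,2) → (φ(0),φ(2)) = (1,8) ∈ E(G2) ✓
  (0,3) → (φ(0),φ(3)) = (3,8) ∈ E(G2) ✓
  (0,7) → (φ(0),φ(7)) = (8,10) ∈ E(G2) ✓
  (0,8) → (φ(0),φ(8)) = (2,8) ∈ E(G2) ✓
  (0,10) → (φ(0),φ(10)) = (0,8) ∈ E(G2) ✓
  (0,11) → (φ(0),φ(11)) = (8,9) ∈ E(G2) ✓
  (1,3) → (φ(1),φ(3)) = (3,7) ∈ E(G2) ✓
  (1,6) → (φ(1),φ(6)) = (4,7) ∈ E(G2) ✓
  (1,7) → (φ(1),φ(7)) = (7,10) ∈ E(G2) ✓
  (1,9) → (φ(1),φ(9)) = (5,7) ∈ E(G2) ✓
  (2,5) → (φ(2),φ(5)) = (1,11) ∈ E(G2) ✓
  (2,6) → (φ(2),φ(6)) = (1,4) ∈ E(G2) ✓
  (2,7) → (φ(2),φ(7)) = (1,10) ∈ E(G2) ✓
  (3,9) → (φ(3),φ(9)) = (3,5) ∈ E(G2) ✓
  (3,10) → (φ(3),φ(10)) = (0,3) ∈ E(G2) ✓
  (3,11) → (φ(3),φ(11)) = (3,9) ∈ E(G2) ✓
  (4,10) → (φ(4),φ(10)) = (0,6) ∈ E(G2) ✓
  (4,11) → (φ(4),φ(11)) = (6,9) ∈ E(G2) ✓
  (5,6) → (φ(5),φ(6)) = (4,11) ∈ E(G2) ✓
  (5,7) → (φ(5),φ(7)) = (10,11) ∈ E(G2) ✓
  (5,8) → (φ(5),φ(8)) = (2,11) ∈ E(G2) ✓
  (5,9) → (φ(5),φ(9)) = (5,11) ∈ E(G2) ✓
  (5,11) → (φ(5),φ(11)) = (9,11) ∈ E(G2) ✓
  (6,7) → (φ(6),φ(7)) = (4,10) ∈ E(G2) ✓
  (6,11) → (φ(6),φ(11)) = (4,9) ∈ E(G2) ✓
  (7,8) → (φ(7),φ(8)) = (2,10) ∈ E(G2) ✓
  (7,11) → (φ(7),φ(11)) = (9,10) ∈ E(G2) ✓
  (8,11) → (φ(8),φ(11)) = (2,9) ∈ E(G2) ✓
All 28 edges of G1 map to edges of G2, and |E(G1)| = |E(G2)| = 28, so φ is a bijection on edges as well as vertices. Hence G1 ≅ G2.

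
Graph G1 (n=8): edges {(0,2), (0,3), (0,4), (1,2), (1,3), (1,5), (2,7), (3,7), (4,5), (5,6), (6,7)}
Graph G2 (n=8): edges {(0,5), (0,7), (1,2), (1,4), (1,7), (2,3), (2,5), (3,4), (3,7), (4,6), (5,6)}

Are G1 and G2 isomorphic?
Yes, isomorphic

The graphs are isomorphic.
One valid mapping φ: V(G1) → V(G2): 0→7, 1→2, 2→1, 3→3, 4→0, 5→5, 6→6, 7→4

Verify φ preserves adjacency — for each edge of G1, its image is an edge of G2:
  (0,2) → (φ(0),φ(2)) = (1,7) ∈ E(G2) ✓
  (0,3) → (φ(0),φ(3)) = (3,7) ∈ E(G2) ✓
  (0,4) → (φ(0),φ(4)) = (0,7) ∈ E(G2) ✓
  (1,2) → (φ(1),φ(2)) = (1,2) ∈ E(G2) ✓
  (1,3) → (φ(1),φ(3)) = (2,3) ∈ E(G2) ✓
  (1,5) → (φ(1),φ(5)) = (2,5) ∈ E(G2) ✓
  (2,7) → (φ(2),φ(7)) = (1,4) ∈ E(G2) ✓
  (3,7) → (φ(3),φ(7)) = (3,4) ∈ E(G2) ✓
  (4,5) → (φ(4),φ(5)) = (0,5) ∈ E(G2) ✓
  (5,6) → (φ(5),φ(6)) = (5,6) ∈ E(G2) ✓
  (6,7) → (φ(6),φ(7)) = (4,6) ∈ E(G2) ✓
All 11 edges of G1 map to edges of G2, and |E(G1)| = |E(G2)| = 11, so φ is a bijection on edges as well as vertices. Hence G1 ≅ G2.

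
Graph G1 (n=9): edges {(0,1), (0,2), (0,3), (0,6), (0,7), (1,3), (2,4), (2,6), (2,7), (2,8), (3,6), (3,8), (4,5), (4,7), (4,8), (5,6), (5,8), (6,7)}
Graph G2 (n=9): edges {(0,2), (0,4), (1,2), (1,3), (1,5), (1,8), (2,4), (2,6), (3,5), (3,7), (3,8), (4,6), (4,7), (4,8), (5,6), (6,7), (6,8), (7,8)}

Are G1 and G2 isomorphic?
Yes, isomorphic

The graphs are isomorphic.
One valid mapping φ: V(G1) → V(G2): 0→4, 1→0, 2→8, 3→2, 4→3, 5→5, 6→6, 7→7, 8→1

Verify φ preserves adjacency — for each edge of G1, its image is an edge of G2:
  (0,1) → (φ(0),φ(1)) = (0,4) ∈ E(G2) ✓
  (0,2) → (φ(0),φ(2)) = (4,8) ∈ E(G2) ✓
  (0,3) → (φ(0),φ(3)) = (2,4) ∈ E(G2) ✓
  (0,6) → (φ(0),φ(6)) = (4,6) ∈ E(G2) ✓
  (0,7) → (φ(0),φ(7)) = (4,7) ∈ E(G2) ✓
  (1,3) → (φ(1),φ(3)) = (0,2) ∈ E(G2) ✓
  (2,4) → (φ(2),φ(4)) = (3,8) ∈ E(G2) ✓
  (2,6) → (φ(2),φ(6)) = (6,8) ∈ E(G2) ✓
  (2,7) → (φ(2),φ(7)) = (7,8) ∈ E(G2) ✓
  (2,8) → (φ(2),φ(8)) = (1,8) ∈ E(G2) ✓
  (3,6) → (φ(3),φ(6)) = (2,6) ∈ E(G2) ✓
  (3,8) → (φ(3),φ(8)) = (1,2) ∈ E(G2) ✓
  (4,5) → (φ(4),φ(5)) = (3,5) ∈ E(G2) ✓
  (4,7) → (φ(4),φ(7)) = (3,7) ∈ E(G2) ✓
  (4,8) → (φ(4),φ(8)) = (1,3) ∈ E(G2) ✓
  (5,6) → (φ(5),φ(6)) = (5,6) ∈ E(G2) ✓
  (5,8) → (φ(5),φ(8)) = (1,5) ∈ E(G2) ✓
  (6,7) → (φ(6),φ(7)) = (6,7) ∈ E(G2) ✓
All 18 edges of G1 map to edges of G2, and |E(G1)| = |E(G2)| = 18, so φ is a bijection on edges as well as vertices. Hence G1 ≅ G2.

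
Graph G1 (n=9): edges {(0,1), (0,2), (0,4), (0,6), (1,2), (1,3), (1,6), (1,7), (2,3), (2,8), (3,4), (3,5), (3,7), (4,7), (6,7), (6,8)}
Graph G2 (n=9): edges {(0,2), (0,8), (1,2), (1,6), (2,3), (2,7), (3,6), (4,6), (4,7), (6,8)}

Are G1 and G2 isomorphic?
No, not isomorphic

The graphs are NOT isomorphic.

Connected components of G1: 1 component(s) with vertex sets [[0, 1, 2, 3, 4, 5, 6, 7, 8]], sizes [9].
Connected components of G2: 2 component(s) with vertex sets [[5], [0, 1, 2, 3, 4, 6, 7, 8]], sizes [1, 8].
The number of connected components (and the multiset of component sizes) is an isomorphism invariant — an isomorphism maps each component of G1 bijectively onto a component of G2. Since G1 has 1 component(s) and G2 has 2, they cannot be isomorphic.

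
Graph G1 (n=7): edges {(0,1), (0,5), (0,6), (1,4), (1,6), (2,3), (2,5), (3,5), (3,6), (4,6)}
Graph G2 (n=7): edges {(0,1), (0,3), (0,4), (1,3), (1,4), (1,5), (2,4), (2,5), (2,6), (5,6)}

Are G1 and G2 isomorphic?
Yes, isomorphic

The graphs are isomorphic.
One valid mapping φ: V(G1) → V(G2): 0→4, 1→0, 2→6, 3→5, 4→3, 5→2, 6→1

Verify φ preserves adjacency — for each edge of G1, its image is an edge of G2:
  (0,1) → (φ(0),φ(1)) = (0,4) ∈ E(G2) ✓
  (0,5) → (φ(0),φ(5)) = (2,4) ∈ E(G2) ✓
  (0,6) → (φ(0),φ(6)) = (1,4) ∈ E(G2) ✓
  (1,4) → (φ(1),φ(4)) = (0,3) ∈ E(G2) ✓
  (1,6) → (φ(1),φ(6)) = (0,1) ∈ E(G2) ✓
  (2,3) → (φ(2),φ(3)) = (5,6) ∈ E(G2) ✓
  (2,5) → (φ(2),φ(5)) = (2,6) ∈ E(G2) ✓
  (3,5) → (φ(3),φ(5)) = (2,5) ∈ E(G2) ✓
  (3,6) → (φ(3),φ(6)) = (1,5) ∈ E(G2) ✓
  (4,6) → (φ(4),φ(6)) = (1,3) ∈ E(G2) ✓
All 10 edges of G1 map to edges of G2, and |E(G1)| = |E(G2)| = 10, so φ is a bijection on edges as well as vertices. Hence G1 ≅ G2.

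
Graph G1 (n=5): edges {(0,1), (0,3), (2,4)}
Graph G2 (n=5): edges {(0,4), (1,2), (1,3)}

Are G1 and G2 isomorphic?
Yes, isomorphic

The graphs are isomorphic.
One valid mapping φ: V(G1) → V(G2): 0→1, 1→3, 2→0, 3→2, 4→4

Verify φ preserves adjacency — for each edge of G1, its image is an edge of G2:
  (0,1) → (φ(0),φ(1)) = (1,3) ∈ E(G2) ✓
  (0,3) → (φ(0),φ(3)) = (1,2) ∈ E(G2) ✓
  (2,4) → (φ(2),φ(4)) = (0,4) ∈ E(G2) ✓
All 3 edges of G1 map to edges of G2, and |E(G1)| = |E(G2)| = 3, so φ is a bijection on edges as well as vertices. Hence G1 ≅ G2.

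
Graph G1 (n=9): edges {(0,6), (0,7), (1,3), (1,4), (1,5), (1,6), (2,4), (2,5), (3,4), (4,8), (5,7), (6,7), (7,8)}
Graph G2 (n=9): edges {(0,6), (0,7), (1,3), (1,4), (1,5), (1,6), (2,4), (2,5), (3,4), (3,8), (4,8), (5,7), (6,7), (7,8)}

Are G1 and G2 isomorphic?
No, not isomorphic

The graphs are NOT isomorphic.

Counting edges: G1 has 13 edge(s); G2 has 14 edge(s).
Edge count is an isomorphism invariant (a bijection on vertices induces a bijection on edges), so differing edge counts rule out isomorphism.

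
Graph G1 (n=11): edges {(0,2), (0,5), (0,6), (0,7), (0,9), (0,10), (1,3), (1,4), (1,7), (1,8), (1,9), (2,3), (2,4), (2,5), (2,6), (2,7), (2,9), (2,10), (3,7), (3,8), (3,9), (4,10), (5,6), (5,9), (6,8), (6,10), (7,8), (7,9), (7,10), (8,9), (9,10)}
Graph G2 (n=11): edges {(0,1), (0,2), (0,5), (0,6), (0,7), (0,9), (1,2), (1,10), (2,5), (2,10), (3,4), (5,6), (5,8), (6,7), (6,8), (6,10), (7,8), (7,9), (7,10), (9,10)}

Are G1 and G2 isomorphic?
No, not isomorphic

The graphs are NOT isomorphic.

Degrees in G1: deg(0)=6, deg(1)=5, deg(2)=8, deg(3)=5, deg(4)=3, deg(5)=4, deg(6)=5, deg(7)=7, deg(8)=5, deg(9)=8, deg(10)=6.
Sorted degree sequence of G1: [8, 8, 7, 6, 6, 5, 5, 5, 5, 4, 3].
Degrees in G2: deg(0)=6, deg(1)=3, deg(2)=4, deg(3)=1, deg(4)=1, deg(5)=4, deg(6)=5, deg(7)=5, deg(8)=3, deg(9)=3, deg(10)=5.
Sorted degree sequence of G2: [6, 5, 5, 5, 4, 4, 3, 3, 3, 1, 1].
The (sorted) degree sequence is an isomorphism invariant, so since G1 and G2 have different degree sequences they cannot be isomorphic.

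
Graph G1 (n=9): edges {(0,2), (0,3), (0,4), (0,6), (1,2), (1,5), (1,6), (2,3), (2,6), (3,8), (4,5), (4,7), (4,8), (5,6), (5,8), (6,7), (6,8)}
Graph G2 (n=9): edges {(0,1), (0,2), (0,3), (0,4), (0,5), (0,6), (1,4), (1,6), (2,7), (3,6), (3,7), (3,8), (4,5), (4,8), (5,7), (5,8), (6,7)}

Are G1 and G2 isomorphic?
Yes, isomorphic

The graphs are isomorphic.
One valid mapping φ: V(G1) → V(G2): 0→5, 1→1, 2→4, 3→8, 4→7, 5→6, 6→0, 7→2, 8→3

Verify φ preserves adjacency — for each edge of G1, its image is an edge of G2:
  (0,2) → (φ(0),φ(2)) = (4,5) ∈ E(G2) ✓
  (0,3) → (φ(0),φ(3)) = (5,8) ∈ E(G2) ✓
  (0,4) → (φ(0),φ(4)) = (5,7) ∈ E(G2) ✓
  (0,6) → (φ(0),φ(6)) = (0,5) ∈ E(G2) ✓
  (1,2) → (φ(1),φ(2)) = (1,4) ∈ E(G2) ✓
  (1,5) → (φ(1),φ(5)) = (1,6) ∈ E(G2) ✓
  (1,6) → (φ(1),φ(6)) = (0,1) ∈ E(G2) ✓
  (2,3) → (φ(2),φ(3)) = (4,8) ∈ E(G2) ✓
  (2,6) → (φ(2),φ(6)) = (0,4) ∈ E(G2) ✓
  (3,8) → (φ(3),φ(8)) = (3,8) ∈ E(G2) ✓
  (4,5) → (φ(4),φ(5)) = (6,7) ∈ E(G2) ✓
  (4,7) → (φ(4),φ(7)) = (2,7) ∈ E(G2) ✓
  (4,8) → (φ(4),φ(8)) = (3,7) ∈ E(G2) ✓
  (5,6) → (φ(5),φ(6)) = (0,6) ∈ E(G2) ✓
  (5,8) → (φ(5),φ(8)) = (3,6) ∈ E(G2) ✓
  (6,7) → (φ(6),φ(7)) = (0,2) ∈ E(G2) ✓
  (6,8) → (φ(6),φ(8)) = (0,3) ∈ E(G2) ✓
All 17 edges of G1 map to edges of G2, and |E(G1)| = |E(G2)| = 17, so φ is a bijection on edges as well as vertices. Hence G1 ≅ G2.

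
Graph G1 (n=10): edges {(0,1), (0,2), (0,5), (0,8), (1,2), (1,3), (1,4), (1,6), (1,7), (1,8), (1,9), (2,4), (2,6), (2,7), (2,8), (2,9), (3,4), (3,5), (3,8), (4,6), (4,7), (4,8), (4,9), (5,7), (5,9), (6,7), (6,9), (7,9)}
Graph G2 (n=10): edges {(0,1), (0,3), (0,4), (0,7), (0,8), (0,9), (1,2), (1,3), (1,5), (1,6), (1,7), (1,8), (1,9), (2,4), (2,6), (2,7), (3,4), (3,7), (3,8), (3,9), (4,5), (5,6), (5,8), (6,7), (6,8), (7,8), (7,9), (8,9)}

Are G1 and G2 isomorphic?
Yes, isomorphic

The graphs are isomorphic.
One valid mapping φ: V(G1) → V(G2): 0→2, 1→1, 2→7, 3→5, 4→8, 5→4, 6→9, 7→0, 8→6, 9→3

Verify φ preserves adjacency — for each edge of G1, its image is an edge of G2:
  (0,1) → (φ(0),φ(1)) = (1,2) ∈ E(G2) ✓
  (0,2) → (φ(0),φ(2)) = (2,7) ∈ E(G2) ✓
  (0,5) → (φ(0),φ(5)) = (2,4) ∈ E(G2) ✓
  (0,8) → (φ(0),φ(8)) = (2,6) ∈ E(G2) ✓
  (1,2) → (φ(1),φ(2)) = (1,7) ∈ E(G2) ✓
  (1,3) → (φ(1),φ(3)) = (1,5) ∈ E(G2) ✓
  (1,4) → (φ(1),φ(4)) = (1,8) ∈ E(G2) ✓
  (1,6) → (φ(1),φ(6)) = (1,9) ∈ E(G2) ✓
  (1,7) → (φ(1),φ(7)) = (0,1) ∈ E(G2) ✓
  (1,8) → (φ(1),φ(8)) = (1,6) ∈ E(G2) ✓
  (1,9) → (φ(1),φ(9)) = (1,3) ∈ E(G2) ✓
  (2,4) → (φ(2),φ(4)) = (7,8) ∈ E(G2) ✓
  (2,6) → (φ(2),φ(6)) = (7,9) ∈ E(G2) ✓
  (2,7) → (φ(2),φ(7)) = (0,7) ∈ E(G2) ✓
  (2,8) → (φ(2),φ(8)) = (6,7) ∈ E(G2) ✓
  (2,9) → (φ(2),φ(9)) = (3,7) ∈ E(G2) ✓
  (3,4) → (φ(3),φ(4)) = (5,8) ∈ E(G2) ✓
  (3,5) → (φ(3),φ(5)) = (4,5) ∈ E(G2) ✓
  (3,8) → (φ(3),φ(8)) = (5,6) ∈ E(G2) ✓
  (4,6) → (φ(4),φ(6)) = (8,9) ∈ E(G2) ✓
  (4,7) → (φ(4),φ(7)) = (0,8) ∈ E(G2) ✓
  (4,8) → (φ(4),φ(8)) = (6,8) ∈ E(G2) ✓
  (4,9) → (φ(4),φ(9)) = (3,8) ∈ E(G2) ✓
  (5,7) → (φ(5),φ(7)) = (0,4) ∈ E(G2) ✓
  (5,9) → (φ(5),φ(9)) = (3,4) ∈ E(G2) ✓
  (6,7) → (φ(6),φ(7)) = (0,9) ∈ E(G2) ✓
  (6,9) → (φ(6),φ(9)) = (3,9) ∈ E(G2) ✓
  (7,9) → (φ(7),φ(9)) = (0,3) ∈ E(G2) ✓
All 28 edges of G1 map to edges of G2, and |E(G1)| = |E(G2)| = 28, so φ is a bijection on edges as well as vertices. Hence G1 ≅ G2.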